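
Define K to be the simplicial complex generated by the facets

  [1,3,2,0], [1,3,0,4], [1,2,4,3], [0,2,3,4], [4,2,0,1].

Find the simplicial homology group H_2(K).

H_2 = 0.

Take the total order 0 < 1 < 2 < 3 < 4 on the vertex set. Then K (dimension 3) consists of the simplices:

  0-simplices (5): [0], [1], [2], [3], [4]
  1-simplices (10): [0,1], [0,2], [0,3], [0,4], [1,2], [1,3], [1,4], [2,3], [2,4], [3,4]
  2-simplices (10): [0,1,2], [0,1,3], [0,1,4], [0,2,3], [0,2,4], [0,3,4], [1,2,3], [1,2,4], [1,3,4], [2,3,4]
  3-simplices (5): [0,1,2,3], [0,1,2,4], [0,1,3,4], [0,2,3,4], [1,2,3,4]

Hence C_0 ≅ Z^5, C_1 ≅ Z^10, C_2 ≅ Z^10, C_3 ≅ Z^5.

∂_1: C_1 → C_0 sends each edge [p,q] (with p < q) to q − p. For instance
  ∂[2,4] = [4] − [2].
The resulting 5×10 matrix has rank 4, and its Smith normal form has invariant factors (1,1,1,1).

∂_2: C_2 → C_1 sends each 2-simplex [p,q,r] to [q,r] − [p,r] + [p,q]. For instance
  ∂[1,2,4] = [2,4] − [1,4] + [1,2],
  ∂[0,1,3] = [1,3] − [0,3] + [0,1].
This gives a 10×10 integer matrix of rank 6; reducing to Smith normal form yields diagonal entries (1,1,1,1,1,1).

∂_3: C_3 → C_2 sends each 3-simplex σ to the alternating sum Σ_i (−1)^i (σ with its i-th vertex removed). For instance
  ∂[0,1,2,3] = [1,2,3] − [0,2,3] + [0,1,3] − [0,1,2],
  ∂[0,1,3,4] = [1,3,4] − [0,3,4] + [0,1,4] − [0,1,3].
This gives a 10×5 integer matrix of rank 4; reducing to Smith normal form yields diagonal entries (1,1,1,1).

Computing H_k = (kernel of ∂_k) / (image of ∂_{k+1}):

  H_2: rank ker ∂_2 − rank ∂_3 = (10 − 6) − 4 = 0, and the invariant factors of ∂_3 are all 1, so H_2 ≅ 0.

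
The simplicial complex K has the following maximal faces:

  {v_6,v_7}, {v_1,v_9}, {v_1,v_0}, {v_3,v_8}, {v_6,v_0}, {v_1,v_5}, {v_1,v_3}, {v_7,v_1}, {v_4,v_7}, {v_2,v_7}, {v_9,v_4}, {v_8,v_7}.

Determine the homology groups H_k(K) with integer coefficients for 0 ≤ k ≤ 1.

H_0 = Z,  H_1 = Z^3.

Order the vertices as v_0 < v_1 < v_2 < v_3 < v_4 < v_5 < v_6 < v_7 < v_8 < v_9. Listing each simplex with vertices in this order, K has dimension 1 with simplices:

  0-simplices (10): [v_0], [v_1], [v_2], [v_3], [v_4], [v_5], [v_6], [v_7], [v_8], [v_9]
  1-simplices (12): [v_0,v_1], [v_0,v_6], [v_1,v_3], [v_1,v_5], [v_1,v_7], [v_1,v_9], [v_2,v_7], [v_3,v_8], [v_4,v_7], [v_4,v_9], [v_6,v_7], [v_7,v_8]

so the chain groups are C_0 ≅ Z^10, C_1 ≅ Z^12.

The boundary map ∂_1: C_1 → C_0 maps an edge to its endpoints' difference, ∂[p,q] = q − p. For instance
  ∂[v_6,v_7] = [v_7] − [v_6].
As a 10×12 matrix over Z this has rank 9, with invariant factors (1,1,1,1,1,1,1,1,1).

Computing H_k = (kernel of ∂_k) / (image of ∂_{k+1}):

  H_0: rank C_0 − rank ∂_1 = 10 − 9 = 1, and the invariant factors of ∂_1 are all 1, so H_0 = Z.
  H_1: rank ker ∂_1 − rank ∂_2 = (12 − 9) − 0 = 3, and there is no ∂_2, so H_1 = Z^3.

As a check, the Euler characteristic is 10 − 12 = -2, which agrees with 1 − 3 = -2.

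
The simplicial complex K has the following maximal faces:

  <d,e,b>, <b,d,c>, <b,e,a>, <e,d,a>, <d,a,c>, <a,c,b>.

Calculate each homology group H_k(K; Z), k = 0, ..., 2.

Fix the vertex order a < b < c < d < e and write every simplex with vertices in increasing order. Then dim K = 2 and the simplices of K are:

  0-simplices (5): a, b, c, d, e
  1-simplices (9): ab, ac, ad, ae, bc, bd, be, cd, de
  2-simplices (6): abc, abe, acd, ade, bcd, bde

Hence C_0 ≅ Z^5, C_1 ≅ Z^9, C_2 ≅ Z^6.

Boundary ∂_1: C_1 → C_0 maps an edge to its endpoints' difference, ∂[p,q] = q − p.
The resulting 5×9 matrix has rank 4, and its Smith normal form has invariant factors (1,1,1,1).

The boundary map ∂_2: C_2 → C_1 sends each 2-simplex [p,q,r] to [q,r] − [p,r] + [p,q]. For instance
  ∂bcd = cd − bd + bc,
  ∂ade = de − ae + ad.
The 9×6 boundary matrix has rank 5 and Smith normal form diag(1,1,1,1,1).

Computing H_k = (kernel of ∂_k) / (image of ∂_{k+1}):

  H_0: rank C_0 − rank ∂_1 = 5 − 4 = 1, and the invariant factors of ∂_1 are all 1, so H_0 = Z.
  H_1: rank ker ∂_1 − rank ∂_2 = (9 − 4) − 5 = 0, and the invariant factors of ∂_2 are all 1, so H_1 = 0.
  H_2: rank ker ∂_2 − rank ∂_3 = (6 − 5) − 0 = 1, and there is no ∂_3, so H_2 = Z.

(K is a triangulation of the 2-sphere S^2.)

H_0 = Z,  H_1 = 0,  H_2 = Z.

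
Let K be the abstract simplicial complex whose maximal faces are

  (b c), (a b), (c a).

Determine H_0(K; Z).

H_0 = Z.

Take the total order a < b < c on the vertex set. Then K (dimension 1) consists of the simplices:

  0-simplices (3): a, b, c
  1-simplices (3): ab, ac, bc

giving chain groups C_0 ≅ Z^3, C_1 ≅ Z^3.

Boundary ∂_1: C_1 → C_0 sends each edge [p,q] (with p < q) to q − p.
This gives a 3×3 integer matrix of rank 2; reducing to Smith normal form yields diagonal entries (1,1).

Reading off H_k = ker ∂_k / im ∂_{k+1}:

  H_0: rank C_0 − rank ∂_1 = 3 − 2 = 1, and the invariant factors of ∂_1 are all 1, so H_0 = Z.

(K is a triangulation of the circle S^1.)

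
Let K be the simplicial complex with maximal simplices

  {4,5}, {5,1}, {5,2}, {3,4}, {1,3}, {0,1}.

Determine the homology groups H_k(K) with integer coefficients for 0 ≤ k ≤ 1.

H_0 = Z,  H_1 = Z.

Take the total order 0 < 1 < 2 < 3 < 4 < 5 on the vertex set. Then K (dimension 1) consists of the simplices:

  0-simplices (6): [0], [1], [2], [3], [4], [5]
  1-simplices (6): [0,1], [1,3], [1,5], [2,5], [3,4], [4,5]

so the chain groups are C_0 ≅ Z^6, C_1 ≅ Z^6.

Boundary ∂_1: C_1 → C_0 sends each edge [p,q] (with p < q) to q − p.
As a 6×6 matrix over Z this has rank 5, with invariant factors (1,1,1,1,1).

Now H_k = ker ∂_k / im ∂_{k+1}, so:

  H_0: rank C_0 − rank ∂_1 = 6 − 5 = 1, and the invariant factors of ∂_1 are all 1, so H_0 = Z.
  H_1: rank ker ∂_1 − rank ∂_2 = (6 − 5) − 0 = 1, and there is no ∂_2, so H_1 = Z.

As a check, the Euler characteristic is 6 − 6 = 0, which agrees with 1 − 1 = 0.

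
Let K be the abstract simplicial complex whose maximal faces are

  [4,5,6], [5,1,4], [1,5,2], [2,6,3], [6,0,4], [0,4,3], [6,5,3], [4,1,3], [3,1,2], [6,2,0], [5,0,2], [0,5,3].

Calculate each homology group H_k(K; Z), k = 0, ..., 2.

Order the vertices as 0 < 1 < 2 < 3 < 4 < 5 < 6. Listing each simplex with vertices in this order, K has dimension 2 with simplices:

  0-simplices (7): [0], [1], [2], [3], [4], [5], [6]
  1-simplices (18): [0,2], [0,3], [0,4], [0,5], [0,6], [1,2], [1,3], [1,4], [1,5], [2,3], [2,5], [2,6], [3,4], [3,5], [3,6], [4,5], [4,6], [5,6]
  2-simplices (12): [0,2,5], [0,2,6], [0,3,4], [0,3,5], [0,4,6], [1,2,3], [1,2,5], [1,3,4], [1,4,5], [2,3,6], [3,5,6], [4,5,6]

giving chain groups C_0 ≅ Z^7, C_1 ≅ Z^18, C_2 ≅ Z^12.

∂_1: C_1 → C_0 is given by ∂[p,q] = [q] − [p]. For instance
  ∂[0,3] = [3] − [0].
The 7×18 boundary matrix has rank 6 and Smith normal form diag(1,1,1,1,1,1).

∂_2: C_2 → C_1 maps a triangle to the signed sum of its edges. For instance
  ∂[0,2,5] = [2,5] − [0,5] + [0,2],
  ∂[1,2,5] = [2,5] − [1,5] + [1,2].
As a 18×12 matrix over Z this has rank 12, with invariant factors (1,1,1,1,1,1,1,1,1,1,1,2).

Now H_k = ker ∂_k / im ∂_{k+1}, so:

  H_0: rank C_0 − rank ∂_1 = 7 − 6 = 1, and the invariant factors of ∂_1 are all 1, so H_0 ≅ Z.
  H_1: rank ker ∂_1 − rank ∂_2 = (18 − 6) − 12 = 0, and ∂_2 has invariant factor 2 > 1, so H_1 ≅ Z/2.
  H_2: rank ker ∂_2 − rank ∂_3 = (12 − 12) − 0 = 0, and there is no ∂_3, so H_2 ≅ 0.

H_0 ≅ Z,  H_1 ≅ Z/2,  H_2 = 0.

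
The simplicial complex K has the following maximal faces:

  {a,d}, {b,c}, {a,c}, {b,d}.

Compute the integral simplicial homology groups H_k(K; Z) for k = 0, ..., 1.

Take the total order a < b < c < d on the vertex set. Then K (dimension 1) consists of the simplices:

  0-simplices (4): a, b, c, d
  1-simplices (4): ac, ad, bc, bd

giving chain groups C_0 ≅ Z^4, C_1 ≅ Z^4.

Boundary ∂_1: C_1 → C_0 is given by ∂[p,q] = [q] − [p]. For instance
  ∂bd = d − b.
The 4×4 boundary matrix has rank 3 and Smith normal form diag(1,1,1).

Reading off H_k = ker ∂_k / im ∂_{k+1}:

  H_0: rank C_0 − rank ∂_1 = 4 − 3 = 1, and the invariant factors of ∂_1 are all 1, so H_0 ≅ Z.
  H_1: rank ker ∂_1 − rank ∂_2 = (4 − 3) − 0 = 1, and there is no ∂_2, so H_1 ≅ Z.

(K is a triangulation of the circle S^1.)

H_0 ≅ Z,  H_1 ≅ Z.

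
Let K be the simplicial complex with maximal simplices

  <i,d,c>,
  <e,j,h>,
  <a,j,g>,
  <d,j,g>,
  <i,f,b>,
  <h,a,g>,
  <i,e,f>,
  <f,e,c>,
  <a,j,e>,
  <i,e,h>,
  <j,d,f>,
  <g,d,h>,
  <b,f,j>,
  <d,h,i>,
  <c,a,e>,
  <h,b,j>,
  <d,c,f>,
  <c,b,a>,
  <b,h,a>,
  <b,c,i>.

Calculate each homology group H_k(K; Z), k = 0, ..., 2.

K has 10 vertices, 30 edges, 20 triangles.
rank ∂_0 = 0, rank ∂_1 = 9 ⇒ b_0 = 10 − 0 − 9 = 1; all invariant factors of ∂_1 are 1 so no torsion. So H_0 = Z.
rank ∂_1 = 9, rank ∂_2 = 20 ⇒ b_1 = 30 − 9 − 20 = 1; ∂_2 has invariant factor(s) [2] giving torsion. So H_1 = Z ⊕ Z/2Z.
rank ∂_2 = 20, rank ∂_3 = 0 ⇒ b_2 = 20 − 20 − 0 = 0. So H_2 = 0.

H_0 = Z,  H_1 = Z ⊕ Z/2Z,  H_2 = 0.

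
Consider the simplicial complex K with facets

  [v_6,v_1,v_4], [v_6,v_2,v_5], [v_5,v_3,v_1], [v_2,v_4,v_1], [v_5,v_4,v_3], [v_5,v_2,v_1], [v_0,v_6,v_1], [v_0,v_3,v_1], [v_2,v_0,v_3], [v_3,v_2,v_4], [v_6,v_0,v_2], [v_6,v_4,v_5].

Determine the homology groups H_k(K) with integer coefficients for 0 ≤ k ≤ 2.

H_0 ≅ Z,  H_1 ≅ Z/2,  H_2 = 0.

Fix the vertex order v_0 < v_1 < v_2 < v_3 < v_4 < v_5 < v_6 and write every simplex with vertices in increasing order. Then dim K = 2 and the simplices of K are:

  0-simplices (7): [v_0], [v_1], [v_2], [v_3], [v_4], [v_5], [v_6]
  1-simplices (18): (18 of them)
  2-simplices (12): (12 of them)

so the chain groups are C_0 ≅ Z^7, C_1 ≅ Z^18, C_2 ≅ Z^12.

The boundary map ∂_1: C_1 → C_0 is given by ∂[p,q] = [q] − [p].
The resulting 7×18 matrix has rank 6, and its Smith normal form has invariant factors (1,1,1,1,1,1).

∂_2: C_2 → C_1 sends each 2-simplex [p,q,r] to [q,r] − [p,r] + [p,q]. For instance
  ∂[v_2,v_5,v_6] = [v_5,v_6] − [v_2,v_6] + [v_2,v_5],
  ∂[v_2,v_3,v_4] = [v_3,v_4] − [v_2,v_4] + [v_2,v_3].
As a 18×12 matrix over Z this has rank 12, with invariant factors (1,1,1,1,1,1,1,1,1,1,1,2).

Now H_k = ker ∂_k / im ∂_{k+1}, so:

  H_0: rank C_0 − rank ∂_1 = 7 − 6 = 1, and the invariant factors of ∂_1 are all 1, so H_0 ≅ Z.
  H_1: rank ker ∂_1 − rank ∂_2 = (18 − 6) − 12 = 0, and ∂_2 has invariant factor 2 > 1, so H_1 ≅ Z/2.
  H_2: rank ker ∂_2 − rank ∂_3 = (12 − 12) − 0 = 0, and there is no ∂_3, so H_2 ≅ 0.

As a check, the Euler characteristic is 7 − 18 + 12 = 1, which agrees with 1 − 0 + 0 = 1.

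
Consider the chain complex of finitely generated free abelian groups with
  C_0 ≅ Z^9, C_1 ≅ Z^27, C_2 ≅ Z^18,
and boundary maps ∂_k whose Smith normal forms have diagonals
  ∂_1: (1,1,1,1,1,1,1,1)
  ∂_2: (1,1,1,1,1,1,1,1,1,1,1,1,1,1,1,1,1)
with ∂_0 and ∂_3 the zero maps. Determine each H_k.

H_0 = Z,  H_1 = Z^2,  H_2 = Z.

H_0: b_0 = 9 − 0 − 8 = 1; torsion from ∂_1 factors > 1: none. So H_0 = Z.
H_1: b_1 = 27 − 8 − 17 = 2; torsion from ∂_2 factors > 1: none. So H_1 = Z^2.
H_2: b_2 = 18 − 17 − 0 = 1; torsion from ∂_3 factors > 1: none. So H_2 = Z.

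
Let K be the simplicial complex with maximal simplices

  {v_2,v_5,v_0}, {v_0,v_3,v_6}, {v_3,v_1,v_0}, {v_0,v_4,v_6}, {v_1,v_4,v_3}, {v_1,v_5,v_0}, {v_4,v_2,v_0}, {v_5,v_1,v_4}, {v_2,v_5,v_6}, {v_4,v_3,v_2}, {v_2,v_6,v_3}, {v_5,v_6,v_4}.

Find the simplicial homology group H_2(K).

H_2 = 0.

Fix the vertex order v_0 < v_1 < v_2 < v_3 < v_4 < v_5 < v_6 and write every simplex with vertices in increasing order. Then dim K = 2 and the simplices of K are:

  0-simplices (7): [v_0], [v_1], [v_2], [v_3], [v_4], [v_5], [v_6]
  1-simplices (18): (18 of them)
  2-simplices (12): (12 of them)

Hence C_0 ≅ Z^7, C_1 ≅ Z^18, C_2 ≅ Z^12.

The boundary map ∂_1: C_1 → C_0 maps an edge to its endpoints' difference, ∂[p,q] = q − p.
As a 7×18 matrix over Z this has rank 6, with invariant factors (1,1,1,1,1,1).

The boundary map ∂_2: C_2 → C_1 maps a triangle to the signed sum of its edges. For instance
  ∂[v_0,v_1,v_5] = [v_1,v_5] − [v_0,v_5] + [v_0,v_1],
  ∂[v_4,v_5,v_6] = [v_5,v_6] − [v_4,v_6] + [v_4,v_5].
This gives a 18×12 integer matrix of rank 12; reducing to Smith normal form yields diagonal entries (1,1,1,1,1,1,1,1,1,1,1,2).

Now H_k = ker ∂_k / im ∂_{k+1}, so:

  H_2: rank ker ∂_2 − rank ∂_3 = (12 − 12) − 0 = 0, and there is no ∂_3, so H_2 = 0.

(K is a triangulation of the real projective plane RP^2.)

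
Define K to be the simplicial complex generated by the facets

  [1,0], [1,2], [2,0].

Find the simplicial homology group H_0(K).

H_0 = Z.

Take the total order 0 < 1 < 2 on the vertex set. Then K (dimension 1) consists of the simplices:

  0-simplices (3): [0], [1], [2]
  1-simplices (3): [0,1], [0,2], [1,2]

Hence C_0 ≅ Z^3, C_1 ≅ Z^3.

Boundary ∂_1: C_1 → C_0 is given by ∂[p,q] = [q] − [p]. For instance
  ∂[1,2] = [2] − [1].
As a 3×3 matrix over Z this has rank 2, with invariant factors (1,1).

Computing H_k = (kernel of ∂_k) / (image of ∂_{k+1}):

  H_0: rank C_0 − rank ∂_1 = 3 − 2 = 1, and the invariant factors of ∂_1 are all 1, so H_0 = Z.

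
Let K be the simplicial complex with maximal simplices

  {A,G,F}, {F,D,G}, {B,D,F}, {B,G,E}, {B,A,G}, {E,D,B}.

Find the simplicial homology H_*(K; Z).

H_0 = Z,  H_1 = Z,  H_2 = 0.

Take the total order A < B < D < E < F < G on the vertex set. Then K (dimension 2) consists of the simplices:

  0-simplices (6): A, B, D, E, F, G
  1-simplices (12): AB, AF, AG, BD, BE, BF, BG, DE, DF, DG, EG, FG
  2-simplices (6): ABG, AFG, BDE, BDF, BEG, DFG

giving chain groups C_0 ≅ Z^6, C_1 ≅ Z^12, C_2 ≅ Z^6.

Boundary ∂_1: C_1 → C_0 sends each edge [p,q] (with p < q) to q − p. For instance
  ∂DF = F − D.
This gives a 6×12 integer matrix of rank 5; reducing to Smith normal form yields diagonal entries (1,1,1,1,1).

∂_2: C_2 → C_1 maps a triangle to the signed sum of its edges. For instance
  ∂BDE = DE − BE + BD,
  ∂BDF = DF − BF + BD.
As a 12×6 matrix over Z this has rank 6, with invariant factors (1,1,1,1,1,1).

Computing H_k = (kernel of ∂_k) / (image of ∂_{k+1}):

  H_0: rank C_0 − rank ∂_1 = 6 − 5 = 1, and the invariant factors of ∂_1 are all 1, so H_0 = Z.
  H_1: rank ker ∂_1 − rank ∂_2 = (12 − 5) − 6 = 1, and the invariant factors of ∂_2 are all 1, so H_1 = Z.
  H_2: rank ker ∂_2 − rank ∂_3 = (6 − 6) − 0 = 0, and there is no ∂_3, so H_2 = 0.

(K is a triangulation of the cylinder S^1 x I.)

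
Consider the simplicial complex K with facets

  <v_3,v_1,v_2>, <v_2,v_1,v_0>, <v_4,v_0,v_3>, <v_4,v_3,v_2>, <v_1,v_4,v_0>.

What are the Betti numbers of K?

Order the vertices as v_0 < v_1 < v_2 < v_3 < v_4. Listing each simplex with vertices in this order, K has dimension 2 with simplices:

  0-simplices (5): [v_0], [v_1], [v_2], [v_3], [v_4]
  1-simplices (10): [v_0,v_1], [v_0,v_2], [v_0,v_3], [v_0,v_4], [v_1,v_2], [v_1,v_3], [v_1,v_4], [v_2,v_3], [v_2,v_4], [v_3,v_4]
  2-simplices (5): [v_0,v_1,v_2], [v_0,v_1,v_4], [v_0,v_3,v_4], [v_1,v_2,v_3], [v_2,v_3,v_4]

so the chain groups are C_0 ≅ Z^5, C_1 ≅ Z^10, C_2 ≅ Z^5.

∂_1: C_1 → C_0 sends each edge [p,q] (with p < q) to q − p. For instance
  ∂[v_2,v_3] = [v_3] − [v_2].
As a 5×10 matrix over Z this has rank 4, with invariant factors (1,1,1,1).

∂_2: C_2 → C_1 acts by ∂[p,q,r] = [q,r] − [p,r] + [p,q]. For instance
  ∂[v_0,v_1,v_2] = [v_1,v_2] − [v_0,v_2] + [v_0,v_1],
  ∂[v_0,v_3,v_4] = [v_3,v_4] − [v_0,v_4] + [v_0,v_3].
The resulting 10×5 matrix has rank 5, and its Smith normal form has invariant factors (1,1,1,1,1).

From H_k ≅ ker(∂_k) / im(∂_{k+1}) we obtain:

  H_0: rank C_0 − rank ∂_1 = 5 − 4 = 1, and the invariant factors of ∂_1 are all 1, so H_0 = Z.
  H_1: rank ker ∂_1 − rank ∂_2 = (10 − 4) − 5 = 1, and the invariant factors of ∂_2 are all 1, so H_1 = Z.
  H_2: rank ker ∂_2 − rank ∂_3 = (5 − 5) − 0 = 0, and there is no ∂_3, so H_2 = 0.

As a check, the Euler characteristic is 5 − 10 + 5 = 0, which agrees with 1 − 1 + 0 = 0.

Hence the Betti numbers are b_0 = 1, b_1 = 1, b_2 = 0.

b_0 = 1, b_1 = 1, b_2 = 0.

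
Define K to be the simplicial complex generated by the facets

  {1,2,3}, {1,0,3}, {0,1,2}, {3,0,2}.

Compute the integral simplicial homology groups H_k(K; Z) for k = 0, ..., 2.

H_0 = Z,  H_1 = 0,  H_2 = Z.

Order the vertices as 0 < 1 < 2 < 3. Listing each simplex with vertices in this order, K has dimension 2 with simplices:

  0-simplices (4): [0], [1], [2], [3]
  1-simplices (6): [0,1], [0,2], [0,3], [1,2], [1,3], [2,3]
  2-simplices (4): [0,1,2], [0,1,3], [0,2,3], [1,2,3]

Hence C_0 ≅ Z^4, C_1 ≅ Z^6, C_2 ≅ Z^4.

Boundary ∂_1: C_1 → C_0 is given by ∂[p,q] = [q] − [p]. For instance
  ∂[1,3] = [3] − [1].
As a 4×6 matrix over Z this has rank 3, with invariant factors (1,1,1).

∂_2: C_2 → C_1 acts by ∂[p,q,r] = [q,r] − [p,r] + [p,q]. For instance
  ∂[1,2,3] = [2,3] − [1,3] + [1,2],
  ∂[0,2,3] = [2,3] − [0,3] + [0,2].
The 6×4 boundary matrix has rank 3 and Smith normal form diag(1,1,1).

From H_k ≅ ker(∂_k) / im(∂_{k+1}) we obtain:

  H_0: rank C_0 − rank ∂_1 = 4 − 3 = 1, and the invariant factors of ∂_1 are all 1, so H_0 ≅ Z.
  H_1: rank ker ∂_1 − rank ∂_2 = (6 − 3) − 3 = 0, and the invariant factors of ∂_2 are all 1, so H_1 ≅ 0.
  H_2: rank ker ∂_2 − rank ∂_3 = (4 − 3) − 0 = 1, and there is no ∂_3, so H_2 ≅ Z.

As a check, the Euler characteristic is 4 − 6 + 4 = 2, which agrees with 1 − 0 + 1 = 2.
(K is a triangulation of the 2-sphere S^2.)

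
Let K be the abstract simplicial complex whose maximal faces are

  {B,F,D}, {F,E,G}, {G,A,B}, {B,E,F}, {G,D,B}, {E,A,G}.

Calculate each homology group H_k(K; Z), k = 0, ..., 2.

H_0 ≅ Z,  H_1 ≅ Z,  H_2 = 0.

Take the total order A < B < D < E < F < G on the vertex set. Then K (dimension 2) consists of the simplices:

  0-simplices (6): A, B, D, E, F, G
  1-simplices (12): AB, AE, AG, BD, BE, BF, BG, DF, DG, EF, EG, FG
  2-simplices (6): ABG, AEG, BDF, BDG, BEF, EFG

Hence C_0 ≅ Z^6, C_1 ≅ Z^12, C_2 ≅ Z^6.

∂_1: C_1 → C_0 maps an edge to its endpoints' difference, ∂[p,q] = q − p.
This gives a 6×12 integer matrix of rank 5; reducing to Smith normal form yields diagonal entries (1,1,1,1,1).

∂_2: C_2 → C_1 acts by ∂[p,q,r] = [q,r] − [p,r] + [p,q]. For instance
  ∂EFG = FG − EG + EF,
  ∂BDG = DG − BG + BD.
The resulting 12×6 matrix has rank 6, and its Smith normal form has invariant factors (1,1,1,1,1,1).

Now H_k = ker ∂_k / im ∂_{k+1}, so:

  H_0: rank C_0 − rank ∂_1 = 6 − 5 = 1, and the invariant factors of ∂_1 are all 1, so H_0 ≅ Z.
  H_1: rank ker ∂_1 − rank ∂_2 = (12 − 5) − 6 = 1, and the invariant factors of ∂_2 are all 1, so H_1 ≅ Z.
  H_2: rank ker ∂_2 − rank ∂_3 = (6 − 6) − 0 = 0, and there is no ∂_3, so H_2 ≅ 0.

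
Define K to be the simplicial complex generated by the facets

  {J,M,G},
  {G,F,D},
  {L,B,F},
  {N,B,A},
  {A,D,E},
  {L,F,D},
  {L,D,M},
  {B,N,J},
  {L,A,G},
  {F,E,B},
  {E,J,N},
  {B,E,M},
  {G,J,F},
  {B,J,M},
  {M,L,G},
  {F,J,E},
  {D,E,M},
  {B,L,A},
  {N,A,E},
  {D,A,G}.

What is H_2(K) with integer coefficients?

H_2 = 0.

Take the total order A < B < D < E < F < G < J < L < M < N on the vertex set. Then K (dimension 2) consists of the simplices:

  0-simplices (10): A, B, D, E, F, G, J, L, M, N
  1-simplices (30): AB, AD, AE, AG, AL, AN, BE, BF, BJ, BL, BM, BN, DE, DF, DG, DL, DM, EF, EJ, EM, EN, FG, FJ, FL, GJ, GL, GM, JM, JN, LM
  2-simplices (20): ABL, ABN, ADE, ADG, AEN, AGL, BEF, BEM, BFL, BJM, BJN, DEM, DFG, DFL, DLM, EFJ, EJN, FGJ, GJM, GLM

Hence C_0 ≅ Z^10, C_1 ≅ Z^30, C_2 ≅ Z^20.

∂_1: C_1 → C_0 is given by ∂[p,q] = [q] − [p].
As a 10×30 matrix over Z this has rank 9, with invariant factors (1,1,1,1,1,1,1,1,1).

Boundary ∂_2: C_2 → C_1 acts by ∂[p,q,r] = [q,r] − [p,r] + [p,q]. For instance
  ∂GJM = JM − GM + GJ,
  ∂DFL = FL − DL + DF.
The resulting 30×20 matrix has rank 20, and its Smith normal form has invariant factors (1,1,1,1,1,1,1,1,1,1,1,1,1,1,1,1,1,1,1,2).

Reading off H_k = ker ∂_k / im ∂_{k+1}:

  H_2: rank ker ∂_2 − rank ∂_3 = (20 − 20) − 0 = 0, and there is no ∂_3, so H_2 = 0.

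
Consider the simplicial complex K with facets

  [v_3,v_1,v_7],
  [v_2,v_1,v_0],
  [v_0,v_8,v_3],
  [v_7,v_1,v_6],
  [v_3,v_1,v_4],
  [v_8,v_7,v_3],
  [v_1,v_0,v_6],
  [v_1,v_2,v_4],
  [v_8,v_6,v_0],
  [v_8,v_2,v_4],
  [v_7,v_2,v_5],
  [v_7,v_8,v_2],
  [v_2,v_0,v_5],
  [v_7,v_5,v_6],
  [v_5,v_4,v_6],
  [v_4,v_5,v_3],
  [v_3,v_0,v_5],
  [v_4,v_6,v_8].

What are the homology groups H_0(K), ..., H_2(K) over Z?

H_0 = Z,  H_1 = Z^2,  H_2 = Z.

Take the total order v_0 < v_1 < v_2 < v_3 < v_4 < v_5 < v_6 < v_7 < v_8 on the vertex set. Then K (dimension 2) consists of the simplices:

  0-simplices (9): [v_0], [v_1], [v_2], [v_3], [v_4], [v_5], [v_6], [v_7], [v_8]
  1-simplices (27): (27 of them)
  2-simplices (18): (18 of them)

Hence C_0 ≅ Z^9, C_1 ≅ Z^27, C_2 ≅ Z^18.

The boundary map ∂_1: C_1 → C_0 maps an edge to its endpoints' difference, ∂[p,q] = q − p. For instance
  ∂[v_7,v_8] = [v_8] − [v_7].
The 9×27 boundary matrix has rank 8 and Smith normal form diag(1,1,1,1,1,1,1,1).

Boundary ∂_2: C_2 → C_1 maps a triangle to the signed sum of its edges. For instance
  ∂[v_4,v_6,v_8] = [v_6,v_8] − [v_4,v_8] + [v_4,v_6],
  ∂[v_0,v_2,v_5] = [v_2,v_5] − [v_0,v_5] + [v_0,v_2].
This gives a 27×18 integer matrix of rank 17; reducing to Smith normal form yields diagonal entries (1,1,1,1,1,1,1,1,1,1,1,1,1,1,1,1,1).

Reading off H_k = ker ∂_k / im ∂_{k+1}:

  H_0: rank C_0 − rank ∂_1 = 9 − 8 = 1, and the invariant factors of ∂_1 are all 1, so H_0 ≅ Z.
  H_1: rank ker ∂_1 − rank ∂_2 = (27 − 8) − 17 = 2, and the invariant factors of ∂_2 are all 1, so H_1 ≅ Z^2.
  H_2: rank ker ∂_2 − rank ∂_3 = (18 − 17) − 0 = 1, and there is no ∂_3, so H_2 ≅ Z.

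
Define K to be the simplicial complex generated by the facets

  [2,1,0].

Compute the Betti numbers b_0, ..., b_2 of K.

b_0 = 1, b_1 = 0, b_2 = 0.

Fix the vertex order 0 < 1 < 2 and write every simplex with vertices in increasing order. Then dim K = 2 and the simplices of K are:

  0-simplices (3): [0], [1], [2]
  1-simplices (3): [0,1], [0,2], [1,2]
  2-simplices (1): [0,1,2]

giving chain groups C_0 ≅ Z^3, C_1 ≅ Z^3, C_2 ≅ Z^1.

Boundary ∂_1: C_1 → C_0 maps an edge to its endpoints' difference, ∂[p,q] = q − p.
This gives a 3×3 integer matrix of rank 2; reducing to Smith normal form yields diagonal entries (1,1).

∂_2: C_2 → C_1 acts by ∂[p,q,r] = [q,r] − [p,r] + [p,q]. For instance
  ∂[0,1,2] = [1,2] − [0,2] + [0,1].
This gives a 3×1 integer matrix of rank 1; reducing to Smith normal form yields diagonal entries (1).

Computing H_k = (kernel of ∂_k) / (image of ∂_{k+1}):

  H_0: rank C_0 − rank ∂_1 = 3 − 2 = 1, and the invariant factors of ∂_1 are all 1, so H_0 ≅ Z.
  H_1: rank ker ∂_1 − rank ∂_2 = (3 − 2) − 1 = 0, and the invariant factors of ∂_2 are all 1, so H_1 ≅ 0.
  H_2: rank ker ∂_2 − rank ∂_3 = (1 − 1) − 0 = 0, and there is no ∂_3, so H_2 ≅ 0.

(K is a triangulation of the 2-simplex.)

Hence the Betti numbers are b_0 = 1, b_1 = 0, b_2 = 0.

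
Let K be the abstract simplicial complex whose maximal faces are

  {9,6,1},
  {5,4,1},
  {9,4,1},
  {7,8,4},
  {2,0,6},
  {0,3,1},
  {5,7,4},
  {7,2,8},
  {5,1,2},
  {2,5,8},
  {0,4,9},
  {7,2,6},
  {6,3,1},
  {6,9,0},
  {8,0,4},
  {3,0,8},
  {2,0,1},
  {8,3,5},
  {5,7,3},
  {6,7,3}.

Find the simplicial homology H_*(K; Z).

Fix the vertex order 0 < 1 < 2 < 3 < 4 < 5 < 6 < 7 < 8 < 9 and write every simplex with vertices in increasing order. Then dim K = 2 and the simplices of K are:

  0-simplices (10): [0], [1], [2], [3], [4], [5], [6], [7], [8], [9]
  1-simplices (30): (30 of them)
  2-simplices (20): (20 of them)

so the chain groups are C_0 ≅ Z^10, C_1 ≅ Z^30, C_2 ≅ Z^20.

Boundary ∂_1: C_1 → C_0 is given by ∂[p,q] = [q] − [p]. For instance
  ∂[0,9] = [9] − [0].
The resulting 10×30 matrix has rank 9, and its Smith normal form has invariant factors (1,1,1,1,1,1,1,1,1).

The boundary map ∂_2: C_2 → C_1 maps a triangle to the signed sum of its edges. For instance
  ∂[0,6,9] = [6,9] − [0,9] + [0,6],
  ∂[4,5,7] = [5,7] − [4,7] + [4,5].
This gives a 30×20 integer matrix of rank 20; reducing to Smith normal form yields diagonal entries (1,1,1,1,1,1,1,1,1,1,1,1,1,1,1,1,1,1,1,2).

Now H_k = ker ∂_k / im ∂_{k+1}, so:

  H_0: rank C_0 − rank ∂_1 = 10 − 9 = 1, and the invariant factors of ∂_1 are all 1, so H_0 = Z.
  H_1: rank ker ∂_1 − rank ∂_2 = (30 − 9) − 20 = 1, and ∂_2 has invariant factor 2 > 1, so H_1 = Z ⊕ Z/2.
  H_2: rank ker ∂_2 − rank ∂_3 = (20 − 20) − 0 = 0, and there is no ∂_3, so H_2 = 0.

As a check, the Euler characteristic is 10 − 30 + 20 = 0, which agrees with 1 − 1 + 0 = 0.

H_0 ≅ Z,  H_1 ≅ Z ⊕ Z/2,  H_2 = 0.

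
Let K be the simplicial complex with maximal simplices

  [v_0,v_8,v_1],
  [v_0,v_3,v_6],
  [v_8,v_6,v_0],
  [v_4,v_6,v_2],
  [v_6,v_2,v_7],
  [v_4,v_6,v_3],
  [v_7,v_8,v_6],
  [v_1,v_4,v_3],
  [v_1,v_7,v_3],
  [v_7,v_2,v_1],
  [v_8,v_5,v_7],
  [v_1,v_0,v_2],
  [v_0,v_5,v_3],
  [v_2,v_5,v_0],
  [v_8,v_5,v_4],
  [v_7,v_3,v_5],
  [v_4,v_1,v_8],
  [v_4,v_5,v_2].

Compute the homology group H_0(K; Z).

We work with the vertex ordering v_0 < v_1 < v_2 < v_3 < v_4 < v_5 < v_6 < v_7 < v_8. The simplices of K, each written with vertices in increasing order, are:

  0-simplices (9): [v_0], [v_1], [v_2], [v_3], [v_4], [v_5], [v_6], [v_7], [v_8]
  1-simplices (27): (27 of them)
  2-simplices (18): (18 of them)

Hence C_0 ≅ Z^9, C_1 ≅ Z^27, C_2 ≅ Z^18.

The boundary map ∂_1: C_1 → C_0 sends each edge [p,q] (with p < q) to q − p.
As a 9×27 matrix over Z this has rank 8, with invariant factors (1,1,1,1,1,1,1,1).

The boundary map ∂_2: C_2 → C_1 acts by ∂[p,q,r] = [q,r] − [p,r] + [p,q]. For instance
  ∂[v_0,v_1,v_2] = [v_1,v_2] − [v_0,v_2] + [v_0,v_1],
  ∂[v_0,v_3,v_6] = [v_3,v_6] − [v_0,v_6] + [v_0,v_3].
This gives a 27×18 integer matrix of rank 17; reducing to Smith normal form yields diagonal entries (1,1,1,1,1,1,1,1,1,1,1,1,1,1,1,1,1).

Computing H_k = (kernel of ∂_k) / (image of ∂_{k+1}):

  H_0: rank C_0 − rank ∂_1 = 9 − 8 = 1, and the invariant factors of ∂_1 are all 1, so H_0 = Z.

H_0 = Z.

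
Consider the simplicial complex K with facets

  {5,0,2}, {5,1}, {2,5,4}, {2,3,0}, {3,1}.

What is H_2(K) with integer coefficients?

H_2 = 0.

Take the total order 0 < 1 < 2 < 3 < 4 < 5 on the vertex set. Then K (dimension 2) consists of the simplices:

  0-simplices (6): [0], [1], [2], [3], [4], [5]
  1-simplices (9): [0,2], [0,3], [0,5], [1,3], [1,5], [2,3], [2,4], [2,5], [4,5]
  2-simplices (3): [0,2,3], [0,2,5], [2,4,5]

so the chain groups are C_0 ≅ Z^6, C_1 ≅ Z^9, C_2 ≅ Z^3.

Boundary ∂_1: C_1 → C_0 sends each edge [p,q] (with p < q) to q − p. For instance
  ∂[1,3] = [3] − [1].
The 6×9 boundary matrix has rank 5 and Smith normal form diag(1,1,1,1,1).

The boundary map ∂_2: C_2 → C_1 acts by ∂[p,q,r] = [q,r] − [p,r] + [p,q]. For instance
  ∂[2,4,5] = [4,5] − [2,5] + [2,4],
  ∂[0,2,5] = [2,5] − [0,5] + [0,2].
The resulting 9×3 matrix has rank 3, and its Smith normal form has invariant factors (1,1,1).

Reading off H_k = ker ∂_k / im ∂_{k+1}:

  H_2: rank ker ∂_2 − rank ∂_3 = (3 − 3) − 0 = 0, and there is no ∂_3, so H_2 ≅ 0.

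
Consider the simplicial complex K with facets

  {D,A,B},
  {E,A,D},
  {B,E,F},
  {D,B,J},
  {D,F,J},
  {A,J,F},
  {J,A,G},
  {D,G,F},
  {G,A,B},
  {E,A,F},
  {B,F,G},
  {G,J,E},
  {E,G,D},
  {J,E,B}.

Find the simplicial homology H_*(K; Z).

We work with the vertex ordering A < B < D < E < F < G < J. The simplices of K, each written with vertices in increasing order, are:

  0-simplices (7): A, B, D, E, F, G, J
  1-simplices (21): AB, AD, AE, AF, AG, AJ, BD, BE, BF, BG, BJ, DE, DF, DG, DJ, EF, EG, EJ, FG, FJ, GJ
  2-simplices (14): ABD, ABG, ADE, AEF, AFJ, AGJ, BDJ, BEF, BEJ, BFG, DEG, DFG, DFJ, EGJ

Hence C_0 ≅ Z^7, C_1 ≅ Z^21, C_2 ≅ Z^14.

∂_1: C_1 → C_0 sends each edge [p,q] (with p < q) to q − p. For instance
  ∂BF = F − B.
This gives a 7×21 integer matrix of rank 6; reducing to Smith normal form yields diagonal entries (1,1,1,1,1,1).

The boundary map ∂_2: C_2 → C_1 acts by ∂[p,q,r] = [q,r] − [p,r] + [p,q]. For instance
  ∂DFG = FG − DG + DF,
  ∂AGJ = GJ − AJ + AG.
The resulting 21×14 matrix has rank 13, and its Smith normal form has invariant factors (1,1,1,1,1,1,1,1,1,1,1,1,1).

From H_k ≅ ker(∂_k) / im(∂_{k+1}) we obtain:

  H_0: rank C_0 − rank ∂_1 = 7 − 6 = 1, and the invariant factors of ∂_1 are all 1, so H_0 = Z.
  H_1: rank ker ∂_1 − rank ∂_2 = (21 − 6) − 13 = 2, and the invariant factors of ∂_2 are all 1, so H_1 = Z^2.
  H_2: rank ker ∂_2 − rank ∂_3 = (14 − 13) − 0 = 1, and there is no ∂_3, so H_2 = Z.

As a check, the Euler characteristic is 7 − 21 + 14 = 0, which agrees with 1 − 2 + 1 = 0.
(K is a triangulation of the torus T^2.)

H_0 = Z,  H_1 = Z^2,  H_2 = Z.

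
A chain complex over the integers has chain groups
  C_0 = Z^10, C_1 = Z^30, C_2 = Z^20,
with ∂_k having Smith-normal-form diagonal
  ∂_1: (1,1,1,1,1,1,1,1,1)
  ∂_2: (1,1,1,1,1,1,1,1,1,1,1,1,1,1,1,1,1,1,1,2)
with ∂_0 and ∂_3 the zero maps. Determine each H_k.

H_0 ≅ Z,  H_1 ≅ Z ⊕ Z/2Z,  H_2 = 0.

H_0: b_0 = 10 − 0 − 9 = 1; torsion from ∂_1 factors > 1: none. So H_0 ≅ Z.
H_1: b_1 = 30 − 9 − 20 = 1; torsion from ∂_2 factors > 1: [2]. So H_1 ≅ Z ⊕ Z/2Z.
H_2: b_2 = 20 − 20 − 0 = 0; torsion from ∂_3 factors > 1: none. So H_2 ≅ 0.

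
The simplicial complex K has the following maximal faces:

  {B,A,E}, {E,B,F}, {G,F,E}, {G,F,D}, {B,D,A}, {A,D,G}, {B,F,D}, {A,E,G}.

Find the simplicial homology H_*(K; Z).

H_0 ≅ Z,  H_1 = 0,  H_2 ≅ Z.

Take the total order A < B < D < E < F < G on the vertex set. Then K (dimension 2) consists of the simplices:

  0-simplices (6): A, B, D, E, F, G
  1-simplices (12): AB, AD, AE, AG, BD, BE, BF, DF, DG, EF, EG, FG
  2-simplices (8): ABD, ABE, ADG, AEG, BDF, BEF, DFG, EFG

Hence C_0 ≅ Z^6, C_1 ≅ Z^12, C_2 ≅ Z^8.

Boundary ∂_1: C_1 → C_0 sends each edge [p,q] (with p < q) to q − p. For instance
  ∂EF = F − E.
The resulting 6×12 matrix has rank 5, and its Smith normal form has invariant factors (1,1,1,1,1).

∂_2: C_2 → C_1 acts by ∂[p,q,r] = [q,r] − [p,r] + [p,q]. For instance
  ∂BDF = DF − BF + BD,
  ∂ADG = DG − AG + AD.
This gives a 12×8 integer matrix of rank 7; reducing to Smith normal form yields diagonal entries (1,1,1,1,1,1,1).

Now H_k = ker ∂_k / im ∂_{k+1}, so:

  H_0: rank C_0 − rank ∂_1 = 6 − 5 = 1, and the invariant factors of ∂_1 are all 1, so H_0 ≅ Z.
  H_1: rank ker ∂_1 − rank ∂_2 = (12 − 5) − 7 = 0, and the invariant factors of ∂_2 are all 1, so H_1 ≅ 0.
  H_2: rank ker ∂_2 − rank ∂_3 = (8 − 7) − 0 = 1, and there is no ∂_3, so H_2 ≅ Z.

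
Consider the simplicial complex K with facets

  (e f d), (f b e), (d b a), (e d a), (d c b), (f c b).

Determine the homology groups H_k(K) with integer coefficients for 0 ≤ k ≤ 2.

H_0 = Z,  H_1 = Z,  H_2 = 0.

Take the total order a < b < c < d < e < f on the vertex set. Then K (dimension 2) consists of the simplices:

  0-simplices (6): a, b, c, d, e, f
  1-simplices (12): ab, ad, ae, bc, bd, be, bf, cd, cf, de, df, ef
  2-simplices (6): abd, ade, bcd, bcf, bef, def

giving chain groups C_0 ≅ Z^6, C_1 ≅ Z^12, C_2 ≅ Z^6.

∂_1: C_1 → C_0 is given by ∂[p,q] = [q] − [p].
The resulting 6×12 matrix has rank 5, and its Smith normal form has invariant factors (1,1,1,1,1).

Boundary ∂_2: C_2 → C_1 acts by ∂[p,q,r] = [q,r] − [p,r] + [p,q]. For instance
  ∂bcf = cf − bf + bc,
  ∂bcd = cd − bd + bc.
As a 12×6 matrix over Z this has rank 6, with invariant factors (1,1,1,1,1,1).

Reading off H_k = ker ∂_k / im ∂_{k+1}:

  H_0: rank C_0 − rank ∂_1 = 6 − 5 = 1, and the invariant factors of ∂_1 are all 1, so H_0 = Z.
  H_1: rank ker ∂_1 − rank ∂_2 = (12 − 5) − 6 = 1, and the invariant factors of ∂_2 are all 1, so H_1 = Z.
  H_2: rank ker ∂_2 − rank ∂_3 = (6 − 6) − 0 = 0, and there is no ∂_3, so H_2 = 0.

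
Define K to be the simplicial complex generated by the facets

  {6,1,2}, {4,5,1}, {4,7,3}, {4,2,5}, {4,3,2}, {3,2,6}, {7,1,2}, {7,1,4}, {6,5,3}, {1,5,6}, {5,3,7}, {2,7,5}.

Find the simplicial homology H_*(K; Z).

Take the total order 1 < 2 < 3 < 4 < 5 < 6 < 7 on the vertex set. Then K (dimension 2) consists of the simplices:

  0-simplices (7): [1], [2], [3], [4], [5], [6], [7]
  1-simplices (18): [1,2], [1,4], [1,5], [1,6], [1,7], [2,3], [2,4], [2,5], [2,6], [2,7], [3,4], [3,5], [3,6], [3,7], [4,5], [4,7], [5,6], [5,7]
  2-simplices (12): [1,2,6], [1,2,7], [1,4,5], [1,4,7], [1,5,6], [2,3,4], [2,3,6], [2,4,5], [2,5,7], [3,4,7], [3,5,6], [3,5,7]

Hence C_0 ≅ Z^7, C_1 ≅ Z^18, C_2 ≅ Z^12.

∂_1: C_1 → C_0 maps an edge to its endpoints' difference, ∂[p,q] = q − p. For instance
  ∂[1,2] = [2] − [1].
As a 7×18 matrix over Z this has rank 6, with invariant factors (1,1,1,1,1,1).

Boundary ∂_2: C_2 → C_1 acts by ∂[p,q,r] = [q,r] − [p,r] + [p,q]. For instance
  ∂[1,4,5] = [4,5] − [1,5] + [1,4],
  ∂[1,2,7] = [2,7] − [1,7] + [1,2].
As a 18×12 matrix over Z this has rank 12, with invariant factors (1,1,1,1,1,1,1,1,1,1,1,2).

From H_k ≅ ker(∂_k) / im(∂_{k+1}) we obtain:

  H_0: rank C_0 − rank ∂_1 = 7 − 6 = 1, and the invariant factors of ∂_1 are all 1, so H_0 = Z.
  H_1: rank ker ∂_1 − rank ∂_2 = (18 − 6) − 12 = 0, and ∂_2 has invariant factor 2 > 1, so H_1 = Z/2.
  H_2: rank ker ∂_2 − rank ∂_3 = (12 − 12) − 0 = 0, and there is no ∂_3, so H_2 = 0.

H_0 = Z,  H_1 = Z/2,  H_2 = 0.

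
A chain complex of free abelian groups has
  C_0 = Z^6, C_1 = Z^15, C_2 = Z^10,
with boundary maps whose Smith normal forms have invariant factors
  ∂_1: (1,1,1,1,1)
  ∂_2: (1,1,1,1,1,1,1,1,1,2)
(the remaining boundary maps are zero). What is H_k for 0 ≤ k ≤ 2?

H_0: b_0 = 6 − 0 − 5 = 1; torsion from ∂_1 factors > 1: none. So H_0 = Z.
H_1: b_1 = 15 − 5 − 10 = 0; torsion from ∂_2 factors > 1: [2]. So H_1 = Z/2.
H_2: b_2 = 10 − 10 − 0 = 0; torsion from ∂_3 factors > 1: none. So H_2 = 0.

H_0 = Z,  H_1 = Z/2,  H_2 = 0.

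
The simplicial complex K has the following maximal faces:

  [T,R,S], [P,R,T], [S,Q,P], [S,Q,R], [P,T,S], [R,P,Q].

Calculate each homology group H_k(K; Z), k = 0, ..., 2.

H_0 = Z,  H_1 = 0,  H_2 = Z.

Fix the vertex order P < Q < R < S < T and write every simplex with vertices in increasing order. Then dim K = 2 and the simplices of K are:

  0-simplices (5): P, Q, R, S, T
  1-simplices (9): PQ, PR, PS, PT, QR, QS, RS, RT, ST
  2-simplices (6): PQR, PQS, PRT, PST, QRS, RST

giving chain groups C_0 ≅ Z^5, C_1 ≅ Z^9, C_2 ≅ Z^6.

∂_1: C_1 → C_0 maps an edge to its endpoints' difference, ∂[p,q] = q − p.
This gives a 5×9 integer matrix of rank 4; reducing to Smith normal form yields diagonal entries (1,1,1,1).

∂_2: C_2 → C_1 maps a triangle to the signed sum of its edges. For instance
  ∂PRT = RT − PT + PR,
  ∂PST = ST − PT + PS.
As a 9×6 matrix over Z this has rank 5, with invariant factors (1,1,1,1,1).

Reading off H_k = ker ∂_k / im ∂_{k+1}:

  H_0: rank C_0 − rank ∂_1 = 5 − 4 = 1, and the invariant factors of ∂_1 are all 1, so H_0 ≅ Z.
  H_1: rank ker ∂_1 − rank ∂_2 = (9 − 4) − 5 = 0, and the invariant factors of ∂_2 are all 1, so H_1 ≅ 0.
  H_2: rank ker ∂_2 − rank ∂_3 = (6 − 5) − 0 = 1, and there is no ∂_3, so H_2 ≅ Z.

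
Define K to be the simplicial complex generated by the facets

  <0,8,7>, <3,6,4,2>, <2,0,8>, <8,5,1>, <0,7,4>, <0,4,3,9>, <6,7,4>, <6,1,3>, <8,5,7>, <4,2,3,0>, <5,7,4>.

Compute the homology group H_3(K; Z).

H_3 = 0.

We work with the vertex ordering 0 < 1 < 2 < 3 < 4 < 5 < 6 < 7 < 8 < 9. The simplices of K, each written with vertices in increasing order, are:

  0-simplices (10): [0], [1], [2], [3], [4], [5], [6], [7], [8], [9]
  1-simplices (25): (25 of them)
  2-simplices (18): [0,2,3], [0,2,4], [0,2,8], [0,3,4], [0,3,9], [0,4,7], [0,4,9], [0,7,8], [1,3,6], [1,5,8], [2,3,4], [2,3,6], [2,4,6], [3,4,6], [3,4,9], [4,5,7], [4,6,7], [5,7,8]
  3-simplices (3): [0,2,3,4], [0,3,4,9], [2,3,4,6]

giving chain groups C_0 ≅ Z^10, C_1 ≅ Z^25, C_2 ≅ Z^18, C_3 ≅ Z^3.

∂_1: C_1 → C_0 maps an edge to its endpoints' difference, ∂[p,q] = q − p. For instance
  ∂[6,7] = [7] − [6].
The resulting 10×25 matrix has rank 9, and its Smith normal form has invariant factors (1,1,1,1,1,1,1,1,1).

∂_2: C_2 → C_1 sends each 2-simplex [p,q,r] to [q,r] − [p,r] + [p,q]. For instance
  ∂[0,2,4] = [2,4] − [0,4] + [0,2],
  ∂[0,4,9] = [4,9] − [0,9] + [0,4].
As a 25×18 matrix over Z this has rank 15, with invariant factors (1,1,1,1,1,1,1,1,1,1,1,1,1,1,1).

∂_3: C_3 → C_2 sends each 3-simplex σ to the alternating sum Σ_i (−1)^i (σ with its i-th vertex removed). For instance
  ∂[2,3,4,6] = [3,4,6] − [2,4,6] + [2,3,6] − [2,3,4],
  ∂[0,2,3,4] = [2,3,4] − [0,3,4] + [0,2,4] − [0,2,3].
The 18×3 boundary matrix has rank 3 and Smith normal form diag(1,1,1).

From H_k ≅ ker(∂_k) / im(∂_{k+1}) we obtain:

  H_3: rank ker ∂_3 − rank ∂_4 = (3 − 3) − 0 = 0, and there is no ∂_4, so H_3 = 0.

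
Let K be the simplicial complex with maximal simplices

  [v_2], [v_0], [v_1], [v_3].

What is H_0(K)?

H_0 = Z^4.

We work with the vertex ordering v_0 < v_1 < v_2 < v_3. The simplices of K, each written with vertices in increasing order, are:

  0-simplices (4): [v_0], [v_1], [v_2], [v_3]

Hence C_0 ≅ Z^4.

Computing H_k = (kernel of ∂_k) / (image of ∂_{k+1}):

  H_0: rank C_0 − rank ∂_1 = 4 − 0 = 4, and there is no ∂_1, so H_0 ≅ Z^4.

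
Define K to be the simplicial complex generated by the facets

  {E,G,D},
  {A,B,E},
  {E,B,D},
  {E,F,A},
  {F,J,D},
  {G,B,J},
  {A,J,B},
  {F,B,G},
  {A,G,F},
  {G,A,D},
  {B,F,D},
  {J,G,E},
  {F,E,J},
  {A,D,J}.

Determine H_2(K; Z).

H_2 ≅ Z.

Take the total order A < B < D < E < F < G < J on the vertex set. Then K (dimension 2) consists of the simplices:

  0-simplices (7): A, B, D, E, F, G, J
  1-simplices (21): AB, AD, AE, AF, AG, AJ, BD, BE, BF, BG, BJ, DE, DF, DG, DJ, EF, EG, EJ, FG, FJ, GJ
  2-simplices (14): ABE, ABJ, ADG, ADJ, AEF, AFG, BDE, BDF, BFG, BGJ, DEG, DFJ, EFJ, EGJ

so the chain groups are C_0 ≅ Z^7, C_1 ≅ Z^21, C_2 ≅ Z^14.

Boundary ∂_1: C_1 → C_0 maps an edge to its endpoints' difference, ∂[p,q] = q − p. For instance
  ∂FJ = J − F.
This gives a 7×21 integer matrix of rank 6; reducing to Smith normal form yields diagonal entries (1,1,1,1,1,1).

Boundary ∂_2: C_2 → C_1 maps a triangle to the signed sum of its edges. For instance
  ∂EFJ = FJ − EJ + EF,
  ∂AFG = FG − AG + AF.
The 21×14 boundary matrix has rank 13 and Smith normal form diag(1,1,1,1,1,1,1,1,1,1,1,1,1).

Reading off H_k = ker ∂_k / im ∂_{k+1}:

  H_2: rank ker ∂_2 − rank ∂_3 = (14 − 13) − 0 = 1, and there is no ∂_3, so H_2 = Z.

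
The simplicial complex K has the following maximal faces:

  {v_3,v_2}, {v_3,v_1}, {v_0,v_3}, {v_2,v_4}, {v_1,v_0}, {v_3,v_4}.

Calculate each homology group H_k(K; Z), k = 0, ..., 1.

H_0 ≅ Z,  H_1 ≅ Z^2.

Order the vertices as v_0 < v_1 < v_2 < v_3 < v_4. Listing each simplex with vertices in this order, K has dimension 1 with simplices:

  0-simplices (5): [v_0], [v_1], [v_2], [v_3], [v_4]
  1-simplices (6): [v_0,v_1], [v_0,v_3], [v_1,v_3], [v_2,v_3], [v_2,v_4], [v_3,v_4]

so the chain groups are C_0 ≅ Z^5, C_1 ≅ Z^6.

Boundary ∂_1: C_1 → C_0 maps an edge to its endpoints' difference, ∂[p,q] = q − p. For instance
  ∂[v_2,v_4] = [v_4] − [v_2].
The 5×6 boundary matrix has rank 4 and Smith normal form diag(1,1,1,1).

Reading off H_k = ker ∂_k / im ∂_{k+1}:

  H_0: rank C_0 − rank ∂_1 = 5 − 4 = 1, and the invariant factors of ∂_1 are all 1, so H_0 ≅ Z.
  H_1: rank ker ∂_1 − rank ∂_2 = (6 − 4) − 0 = 2, and there is no ∂_2, so H_1 ≅ Z^2.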